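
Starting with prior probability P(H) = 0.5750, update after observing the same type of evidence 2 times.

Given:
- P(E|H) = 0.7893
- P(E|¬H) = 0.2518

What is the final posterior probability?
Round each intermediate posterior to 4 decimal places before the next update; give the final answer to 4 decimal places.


Sequential Bayesian updating:

Initial prior: P(H) = 0.5750

Update 1:
  P(E) = 0.7893 × 0.5750 + 0.2518 × 0.4250 = 0.45384750 + 0.10701500 = 0.56086250
  P(H|E) = 0.45384750 / 0.56086250 = 0.8092

Update 2:
  P(E) = 0.7893 × 0.8092 + 0.2518 × 0.1908 = 0.63870156 + 0.04804344 = 0.68674500
  P(H|E) = 0.63870156 / 0.68674500 = 0.9300

Final posterior: 0.9300


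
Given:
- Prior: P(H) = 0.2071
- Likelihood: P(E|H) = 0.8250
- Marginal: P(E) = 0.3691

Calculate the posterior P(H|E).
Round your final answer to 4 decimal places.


Using Bayes' theorem:

P(H|E) = P(E|H) × P(H) / P(E)
       = 0.8250 × 0.2071 / 0.3691
       = 0.17085750 / 0.3691
       = 0.4629

The evidence strengthens our belief in H.
Prior: 0.2071 → Posterior: 0.4629


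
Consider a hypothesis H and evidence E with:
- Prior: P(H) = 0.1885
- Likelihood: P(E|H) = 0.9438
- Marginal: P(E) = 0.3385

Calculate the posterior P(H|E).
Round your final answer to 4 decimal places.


Using Bayes' theorem:

P(H|E) = P(E|H) × P(H) / P(E)
       = 0.9438 × 0.1885 / 0.3385
       = 0.17790630 / 0.3385
       = 0.5256

The evidence strengthens our belief in H.
Prior: 0.1885 → Posterior: 0.5256


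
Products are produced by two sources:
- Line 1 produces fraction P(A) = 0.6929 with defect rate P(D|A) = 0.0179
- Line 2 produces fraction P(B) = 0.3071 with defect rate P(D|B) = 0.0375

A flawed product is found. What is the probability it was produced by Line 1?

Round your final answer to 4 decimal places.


Let A = from Line 1, D = flawed

Given:
- P(A) = 0.6929, P(B) = 0.3071
- P(D|A) = 0.0179, P(D|B) = 0.0375

Step 1: Find P(D)
P(D) = P(D|A)P(A) + P(D|B)P(B)
     = 0.0179 × 0.6929 + 0.0375 × 0.3071
     = 0.01240291 + 0.01151625
     = 0.02391916

Step 2: Apply Bayes' theorem
P(A|D) = P(D|A)P(A) / P(D)
       = 0.01240291 / 0.02391916
       = 0.5185


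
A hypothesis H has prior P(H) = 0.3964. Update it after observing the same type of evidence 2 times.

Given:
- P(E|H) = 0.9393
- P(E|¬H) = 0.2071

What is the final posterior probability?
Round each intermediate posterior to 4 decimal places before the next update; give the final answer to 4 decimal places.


Sequential Bayesian updating:

Initial prior: P(H) = 0.3964

Update 1:
  P(E) = 0.9393 × 0.3964 + 0.2071 × 0.6036 = 0.37233852 + 0.12500556 = 0.49734408
  P(H|E) = 0.37233852 / 0.49734408 = 0.7487

Update 2:
  P(E) = 0.9393 × 0.7487 + 0.2071 × 0.2513 = 0.70325391 + 0.05204423 = 0.75529814
  P(H|E) = 0.70325391 / 0.75529814 = 0.9311

Final posterior: 0.9311


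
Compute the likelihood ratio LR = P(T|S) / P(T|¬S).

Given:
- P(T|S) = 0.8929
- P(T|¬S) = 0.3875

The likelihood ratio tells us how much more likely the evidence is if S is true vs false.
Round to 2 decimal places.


Likelihood Ratio (LR) = P(T|S) / P(T|¬S)

LR = 0.8929 / 0.3875
   = 2.30

The evidence is 2.30 times more likely if S is true than if S is false.
LR > 1, so observing T raises the odds in favor of S.


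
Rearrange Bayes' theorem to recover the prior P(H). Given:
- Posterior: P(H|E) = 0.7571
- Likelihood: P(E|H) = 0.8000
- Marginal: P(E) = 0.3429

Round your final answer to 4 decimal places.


From Bayes' theorem: P(H|E) = P(E|H) × P(H) / P(E)

Rearranging for P(H):
P(H) = P(H|E) × P(E) / P(E|H)
     = 0.7571 × 0.3429 / 0.8000
     = 0.25960959 / 0.8000
     = 0.3245


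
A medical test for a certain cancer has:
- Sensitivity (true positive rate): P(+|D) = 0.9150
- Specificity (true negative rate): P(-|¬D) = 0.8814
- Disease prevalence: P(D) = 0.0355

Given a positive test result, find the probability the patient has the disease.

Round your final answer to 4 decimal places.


Let D = has disease, + = positive test

Given:
- P(D) = 0.0355 (prevalence)
- P(+|D) = 0.9150 (sensitivity)
- P(-|¬D) = 0.8814 (specificity)
- P(+|¬D) = 0.1186 (false positive rate = 1 - specificity)

Step 1: Find P(+)
P(+) = P(+|D)P(D) + P(+|¬D)P(¬D)
     = 0.9150 × 0.0355 + 0.1186 × 0.9645
     = 0.03248250 + 0.11438970
     = 0.14687220

Step 2: Apply Bayes' theorem for P(D|+)
P(D|+) = P(+|D)P(D) / P(+)
       = 0.03248250 / 0.14687220
       = 0.2212


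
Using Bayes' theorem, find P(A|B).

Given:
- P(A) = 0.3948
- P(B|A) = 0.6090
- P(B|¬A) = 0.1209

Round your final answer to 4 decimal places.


Bayes' theorem: P(A|B) = P(B|A) × P(A) / P(B)

Step 1: Calculate P(B) using law of total probability
P(B) = P(B|A)P(A) + P(B|¬A)P(¬A)
     = 0.6090 × 0.3948 + 0.1209 × 0.6052
     = 0.24043320 + 0.07316868
     = 0.31360188

Step 2: Apply Bayes' theorem
P(A|B) = P(B|A) × P(A) / P(B)
       = 0.24043320 / 0.31360188
       = 0.7667


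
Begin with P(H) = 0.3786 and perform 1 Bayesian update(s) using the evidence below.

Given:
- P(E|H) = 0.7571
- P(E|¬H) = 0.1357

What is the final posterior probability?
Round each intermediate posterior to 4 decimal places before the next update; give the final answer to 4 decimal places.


Sequential Bayesian updating:

Initial prior: P(H) = 0.3786

Update 1:
  P(E) = 0.7571 × 0.3786 + 0.1357 × 0.6214 = 0.28663806 + 0.08432398 = 0.37096204
  P(H|E) = 0.28663806 / 0.37096204 = 0.7727

Final posterior: 0.7727


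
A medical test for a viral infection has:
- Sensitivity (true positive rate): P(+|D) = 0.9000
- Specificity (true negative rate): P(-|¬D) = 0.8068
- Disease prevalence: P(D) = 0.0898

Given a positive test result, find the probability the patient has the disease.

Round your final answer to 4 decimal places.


Let D = has disease, + = positive test

Given:
- P(D) = 0.0898 (prevalence)
- P(+|D) = 0.9000 (sensitivity)
- P(-|¬D) = 0.8068 (specificity)
- P(+|¬D) = 0.1932 (false positive rate = 1 - specificity)

Step 1: Find P(+)
P(+) = P(+|D)P(D) + P(+|¬D)P(¬D)
     = 0.9000 × 0.0898 + 0.1932 × 0.9102
     = 0.08082000 + 0.17585064
     = 0.25667064

Step 2: Apply Bayes' theorem for P(D|+)
P(D|+) = P(+|D)P(D) / P(+)
       = 0.08082000 / 0.25667064
       = 0.3149


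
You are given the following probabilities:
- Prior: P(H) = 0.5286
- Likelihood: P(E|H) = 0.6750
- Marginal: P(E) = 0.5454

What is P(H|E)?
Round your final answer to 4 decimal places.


Using Bayes' theorem:

P(H|E) = P(E|H) × P(H) / P(E)
       = 0.6750 × 0.5286 / 0.5454
       = 0.35680500 / 0.5454
       = 0.6542

The evidence strengthens our belief in H.
Prior: 0.5286 → Posterior: 0.6542


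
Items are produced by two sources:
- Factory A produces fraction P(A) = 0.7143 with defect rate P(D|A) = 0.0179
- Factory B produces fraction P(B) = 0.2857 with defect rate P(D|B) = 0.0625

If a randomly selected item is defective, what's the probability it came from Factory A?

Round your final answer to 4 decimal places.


Let A = from Factory A, D = defective

Given:
- P(A) = 0.7143, P(B) = 0.2857
- P(D|A) = 0.0179, P(D|B) = 0.0625

Step 1: Find P(D)
P(D) = P(D|A)P(A) + P(D|B)P(B)
     = 0.0179 × 0.7143 + 0.0625 × 0.2857
     = 0.01278597 + 0.01785625
     = 0.03064222

Step 2: Apply Bayes' theorem
P(A|D) = P(D|A)P(A) / P(D)
       = 0.01278597 / 0.03064222
       = 0.4173


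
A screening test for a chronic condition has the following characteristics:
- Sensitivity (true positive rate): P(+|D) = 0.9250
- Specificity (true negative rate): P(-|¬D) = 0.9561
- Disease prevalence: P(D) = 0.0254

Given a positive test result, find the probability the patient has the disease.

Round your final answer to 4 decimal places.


Let D = has disease, + = positive test

Given:
- P(D) = 0.0254 (prevalence)
- P(+|D) = 0.9250 (sensitivity)
- P(-|¬D) = 0.9561 (specificity)
- P(+|¬D) = 0.0439 (false positive rate = 1 - specificity)

Step 1: Find P(+)
P(+) = P(+|D)P(D) + P(+|¬D)P(¬D)
     = 0.9250 × 0.0254 + 0.0439 × 0.9746
     = 0.02349500 + 0.04278494
     = 0.06627994

Step 2: Apply Bayes' theorem for P(D|+)
P(D|+) = P(+|D)P(D) / P(+)
       = 0.02349500 / 0.06627994
       = 0.3545


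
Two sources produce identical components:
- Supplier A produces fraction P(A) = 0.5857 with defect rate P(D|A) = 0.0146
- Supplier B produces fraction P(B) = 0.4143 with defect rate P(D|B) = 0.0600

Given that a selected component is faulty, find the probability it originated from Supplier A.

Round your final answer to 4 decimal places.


Let A = from Supplier A, D = faulty

Given:
- P(A) = 0.5857, P(B) = 0.4143
- P(D|A) = 0.0146, P(D|B) = 0.0600

Step 1: Find P(D)
P(D) = P(D|A)P(A) + P(D|B)P(B)
     = 0.0146 × 0.5857 + 0.0600 × 0.4143
     = 0.00855122 + 0.02485800
     = 0.03340922

Step 2: Apply Bayes' theorem
P(A|D) = P(D|A)P(A) / P(D)
       = 0.00855122 / 0.03340922
       = 0.2560


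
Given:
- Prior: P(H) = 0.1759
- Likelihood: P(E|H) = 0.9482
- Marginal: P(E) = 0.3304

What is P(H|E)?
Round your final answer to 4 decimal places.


Using Bayes' theorem:

P(H|E) = P(E|H) × P(H) / P(E)
       = 0.9482 × 0.1759 / 0.3304
       = 0.16678838 / 0.3304
       = 0.5048

The evidence strengthens our belief in H.
Prior: 0.1759 → Posterior: 0.5048


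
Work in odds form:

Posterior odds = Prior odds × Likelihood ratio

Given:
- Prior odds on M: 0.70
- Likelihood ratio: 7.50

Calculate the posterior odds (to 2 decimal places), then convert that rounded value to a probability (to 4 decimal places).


Step 1: Calculate posterior odds
Posterior odds = Prior odds × LR
               = 0.70 × 7.50
               = 5.25

Step 2: Convert to probability
P(M|E) = Posterior odds / (1 + Posterior odds)
       = 5.25 / (1 + 5.25)
       = 5.25 / 6.25
       = 0.8400

The evidence increased P(M) from 0.4118 to 0.8400.


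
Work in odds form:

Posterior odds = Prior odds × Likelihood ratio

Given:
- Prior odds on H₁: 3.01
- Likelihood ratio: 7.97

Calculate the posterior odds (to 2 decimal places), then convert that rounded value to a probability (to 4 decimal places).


Step 1: Calculate posterior odds
Posterior odds = Prior odds × LR
               = 3.01 × 7.97
               = 23.99

Step 2: Convert to probability
P(H₁|E) = Posterior odds / (1 + Posterior odds)
       = 23.99 / (1 + 23.99)
       = 23.99 / 24.99
       = 0.9600

The evidence increased P(H₁) from 0.7506 to 0.9600.


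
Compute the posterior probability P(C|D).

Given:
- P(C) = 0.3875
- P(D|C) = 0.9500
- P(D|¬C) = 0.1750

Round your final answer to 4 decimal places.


Bayes' theorem: P(C|D) = P(D|C) × P(C) / P(D)

Step 1: Calculate P(D) using law of total probability
P(D) = P(D|C)P(C) + P(D|¬C)P(¬C)
     = 0.9500 × 0.3875 + 0.1750 × 0.6125
     = 0.36812500 + 0.10718750
     = 0.47531250

Step 2: Apply Bayes' theorem
P(C|D) = P(D|C) × P(C) / P(D)
       = 0.36812500 / 0.47531250
       = 0.7745


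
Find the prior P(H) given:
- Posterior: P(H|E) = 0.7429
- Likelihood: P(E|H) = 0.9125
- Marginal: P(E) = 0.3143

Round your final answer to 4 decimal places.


From Bayes' theorem: P(H|E) = P(E|H) × P(H) / P(E)

Rearranging for P(H):
P(H) = P(H|E) × P(E) / P(E|H)
     = 0.7429 × 0.3143 / 0.9125
     = 0.23349347 / 0.9125
     = 0.2559


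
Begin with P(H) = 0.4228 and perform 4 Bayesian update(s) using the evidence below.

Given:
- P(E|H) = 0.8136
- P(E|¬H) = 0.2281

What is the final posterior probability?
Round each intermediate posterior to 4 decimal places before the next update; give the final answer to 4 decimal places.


Sequential Bayesian updating:

Initial prior: P(H) = 0.4228

Update 1:
  P(E) = 0.8136 × 0.4228 + 0.2281 × 0.5772 = 0.34399008 + 0.13165932 = 0.47564940
  P(H|E) = 0.34399008 / 0.47564940 = 0.7232

Update 2:
  P(E) = 0.8136 × 0.7232 + 0.2281 × 0.2768 = 0.58839552 + 0.06313808 = 0.65153360
  P(H|E) = 0.58839552 / 0.65153360 = 0.9031

Update 3:
  P(E) = 0.8136 × 0.9031 + 0.2281 × 0.0969 = 0.73476216 + 0.02210289 = 0.75686505
  P(H|E) = 0.73476216 / 0.75686505 = 0.9708

Update 4:
  P(E) = 0.8136 × 0.9708 + 0.2281 × 0.0292 = 0.78984288 + 0.00666052 = 0.79650340
  P(H|E) = 0.78984288 / 0.79650340 = 0.9916

Final posterior: 0.9916


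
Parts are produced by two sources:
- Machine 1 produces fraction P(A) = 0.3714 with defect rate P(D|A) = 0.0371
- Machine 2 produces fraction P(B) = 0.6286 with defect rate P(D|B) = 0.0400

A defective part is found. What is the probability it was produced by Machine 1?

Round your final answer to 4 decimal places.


Let A = from Machine 1, D = defective

Given:
- P(A) = 0.3714, P(B) = 0.6286
- P(D|A) = 0.0371, P(D|B) = 0.0400

Step 1: Find P(D)
P(D) = P(D|A)P(A) + P(D|B)P(B)
     = 0.0371 × 0.3714 + 0.0400 × 0.6286
     = 0.01377894 + 0.02514400
     = 0.03892294

Step 2: Apply Bayes' theorem
P(A|D) = P(D|A)P(A) / P(D)
       = 0.01377894 / 0.03892294
       = 0.3540


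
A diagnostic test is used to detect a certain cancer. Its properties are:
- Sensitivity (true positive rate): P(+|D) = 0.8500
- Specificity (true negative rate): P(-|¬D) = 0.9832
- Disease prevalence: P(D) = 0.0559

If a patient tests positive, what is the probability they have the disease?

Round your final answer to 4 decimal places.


Let D = has disease, + = positive test

Given:
- P(D) = 0.0559 (prevalence)
- P(+|D) = 0.8500 (sensitivity)
- P(-|¬D) = 0.9832 (specificity)
- P(+|¬D) = 0.0168 (false positive rate = 1 - specificity)

Step 1: Find P(+)
P(+) = P(+|D)P(D) + P(+|¬D)P(¬D)
     = 0.8500 × 0.0559 + 0.0168 × 0.9441
     = 0.04751500 + 0.01586088
     = 0.06337588

Step 2: Apply Bayes' theorem for P(D|+)
P(D|+) = P(+|D)P(D) / P(+)
       = 0.04751500 / 0.06337588
       = 0.7497


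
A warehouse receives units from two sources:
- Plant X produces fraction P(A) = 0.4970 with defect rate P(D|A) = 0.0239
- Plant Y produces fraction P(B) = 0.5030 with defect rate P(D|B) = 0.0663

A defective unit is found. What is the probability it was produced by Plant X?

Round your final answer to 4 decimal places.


Let A = from Plant X, D = defective

Given:
- P(A) = 0.4970, P(B) = 0.5030
- P(D|A) = 0.0239, P(D|B) = 0.0663

Step 1: Find P(D)
P(D) = P(D|A)P(A) + P(D|B)P(B)
     = 0.0239 × 0.4970 + 0.0663 × 0.5030
     = 0.01187830 + 0.03334890
     = 0.04522720

Step 2: Apply Bayes' theorem
P(A|D) = P(D|A)P(A) / P(D)
       = 0.01187830 / 0.04522720
       = 0.2626


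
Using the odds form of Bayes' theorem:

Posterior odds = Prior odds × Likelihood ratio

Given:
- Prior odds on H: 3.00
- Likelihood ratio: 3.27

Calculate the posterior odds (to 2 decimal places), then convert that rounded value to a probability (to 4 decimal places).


Step 1: Calculate posterior odds
Posterior odds = Prior odds × LR
               = 3.00 × 3.27
               = 9.81

Step 2: Convert to probability
P(H|E) = Posterior odds / (1 + Posterior odds)
       = 9.81 / (1 + 9.81)
       = 9.81 / 10.81
       = 0.9075

The evidence increased P(H) from 0.7500 to 0.9075.


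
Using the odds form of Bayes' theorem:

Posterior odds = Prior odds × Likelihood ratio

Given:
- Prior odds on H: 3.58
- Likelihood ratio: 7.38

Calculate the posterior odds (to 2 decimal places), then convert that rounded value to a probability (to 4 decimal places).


Step 1: Calculate posterior odds
Posterior odds = Prior odds × LR
               = 3.58 × 7.38
               = 26.42

Step 2: Convert to probability
P(H|E) = Posterior odds / (1 + Posterior odds)
       = 26.42 / (1 + 26.42)
       = 26.42 / 27.42
       = 0.9635

The evidence increased P(H) from 0.7817 to 0.9635.


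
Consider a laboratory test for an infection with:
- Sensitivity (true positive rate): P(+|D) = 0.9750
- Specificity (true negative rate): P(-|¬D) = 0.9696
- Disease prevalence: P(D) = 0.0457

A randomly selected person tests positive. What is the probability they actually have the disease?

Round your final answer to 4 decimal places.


Let D = has disease, + = positive test

Given:
- P(D) = 0.0457 (prevalence)
- P(+|D) = 0.9750 (sensitivity)
- P(-|¬D) = 0.9696 (specificity)
- P(+|¬D) = 0.0304 (false positive rate = 1 - specificity)

Step 1: Find P(+)
P(+) = P(+|D)P(D) + P(+|¬D)P(¬D)
     = 0.9750 × 0.0457 + 0.0304 × 0.9543
     = 0.04455750 + 0.02901072
     = 0.07356822

Step 2: Apply Bayes' theorem for P(D|+)
P(D|+) = P(+|D)P(D) / P(+)
       = 0.04455750 / 0.07356822
       = 0.6057


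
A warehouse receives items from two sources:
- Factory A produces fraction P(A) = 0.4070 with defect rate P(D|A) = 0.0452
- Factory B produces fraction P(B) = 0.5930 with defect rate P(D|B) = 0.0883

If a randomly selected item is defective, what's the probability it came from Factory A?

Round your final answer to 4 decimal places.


Let A = from Factory A, D = defective

Given:
- P(A) = 0.4070, P(B) = 0.5930
- P(D|A) = 0.0452, P(D|B) = 0.0883

Step 1: Find P(D)
P(D) = P(D|A)P(A) + P(D|B)P(B)
     = 0.0452 × 0.4070 + 0.0883 × 0.5930
     = 0.01839640 + 0.05236190
     = 0.07075830

Step 2: Apply Bayes' theorem
P(A|D) = P(D|A)P(A) / P(D)
       = 0.01839640 / 0.07075830
       = 0.2600


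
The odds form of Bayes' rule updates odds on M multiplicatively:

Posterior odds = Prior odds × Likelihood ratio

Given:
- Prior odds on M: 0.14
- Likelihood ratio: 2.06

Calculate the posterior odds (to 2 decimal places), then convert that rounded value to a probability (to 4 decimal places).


Step 1: Calculate posterior odds
Posterior odds = Prior odds × LR
               = 0.14 × 2.06
               = 0.29

Step 2: Convert to probability
P(M|E) = Posterior odds / (1 + Posterior odds)
       = 0.29 / (1 + 0.29)
       = 0.29 / 1.29
       = 0.2248

The evidence increased P(M) from 0.1228 to 0.2248.


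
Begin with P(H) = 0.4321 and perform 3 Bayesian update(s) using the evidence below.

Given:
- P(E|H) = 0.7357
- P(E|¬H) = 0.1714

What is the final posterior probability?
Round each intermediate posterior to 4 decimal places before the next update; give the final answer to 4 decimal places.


Sequential Bayesian updating:

Initial prior: P(H) = 0.4321

Update 1:
  P(E) = 0.7357 × 0.4321 + 0.1714 × 0.5679 = 0.31789597 + 0.09733806 = 0.41523403
  P(H|E) = 0.31789597 / 0.41523403 = 0.7656

Update 2:
  P(E) = 0.7357 × 0.7656 + 0.1714 × 0.2344 = 0.56325192 + 0.04017616 = 0.60342808
  P(H|E) = 0.56325192 / 0.60342808 = 0.9334

Update 3:
  P(E) = 0.7357 × 0.9334 + 0.1714 × 0.0666 = 0.68670238 + 0.01141524 = 0.69811762
  P(H|E) = 0.68670238 / 0.69811762 = 0.9836

Final posterior: 0.9836


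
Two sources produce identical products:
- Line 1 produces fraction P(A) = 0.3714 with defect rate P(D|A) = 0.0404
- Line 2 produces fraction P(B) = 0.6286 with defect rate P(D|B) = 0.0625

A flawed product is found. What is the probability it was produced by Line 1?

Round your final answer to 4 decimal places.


Let A = from Line 1, D = flawed

Given:
- P(A) = 0.3714, P(B) = 0.6286
- P(D|A) = 0.0404, P(D|B) = 0.0625

Step 1: Find P(D)
P(D) = P(D|A)P(A) + P(D|B)P(B)
     = 0.0404 × 0.3714 + 0.0625 × 0.6286
     = 0.01500456 + 0.03928750
     = 0.05429206

Step 2: Apply Bayes' theorem
P(A|D) = P(D|A)P(A) / P(D)
       = 0.01500456 / 0.05429206
       = 0.2764


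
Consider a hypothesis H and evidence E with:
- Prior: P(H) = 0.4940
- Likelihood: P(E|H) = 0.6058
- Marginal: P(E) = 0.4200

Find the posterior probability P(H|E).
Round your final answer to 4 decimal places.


Using Bayes' theorem:

P(H|E) = P(E|H) × P(H) / P(E)
       = 0.6058 × 0.4940 / 0.4200
       = 0.29926520 / 0.4200
       = 0.7125

The evidence strengthens our belief in H.
Prior: 0.4940 → Posterior: 0.7125


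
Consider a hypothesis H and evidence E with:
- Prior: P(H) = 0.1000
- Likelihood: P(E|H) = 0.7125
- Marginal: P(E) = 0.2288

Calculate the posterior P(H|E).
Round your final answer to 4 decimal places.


Using Bayes' theorem:

P(H|E) = P(E|H) × P(H) / P(E)
       = 0.7125 × 0.1000 / 0.2288
       = 0.07125000 / 0.2288
       = 0.3114

The evidence strengthens our belief in H.
Prior: 0.1000 → Posterior: 0.3114


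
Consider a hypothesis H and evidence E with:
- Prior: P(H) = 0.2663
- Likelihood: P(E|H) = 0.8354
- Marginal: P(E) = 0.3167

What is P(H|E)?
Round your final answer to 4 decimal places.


Using Bayes' theorem:

P(H|E) = P(E|H) × P(H) / P(E)
       = 0.8354 × 0.2663 / 0.3167
       = 0.22246702 / 0.3167
       = 0.7025

The evidence strengthens our belief in H.
Prior: 0.2663 → Posterior: 0.7025


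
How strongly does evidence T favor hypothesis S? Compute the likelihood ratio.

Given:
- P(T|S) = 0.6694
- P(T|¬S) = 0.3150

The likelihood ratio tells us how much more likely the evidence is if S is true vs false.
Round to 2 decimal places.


Likelihood Ratio (LR) = P(T|S) / P(T|¬S)

LR = 0.6694 / 0.3150
   = 2.13

The evidence is 2.13 times more likely if S is true than if S is false.
Since LR > 1, the evidence supports S over ¬S.


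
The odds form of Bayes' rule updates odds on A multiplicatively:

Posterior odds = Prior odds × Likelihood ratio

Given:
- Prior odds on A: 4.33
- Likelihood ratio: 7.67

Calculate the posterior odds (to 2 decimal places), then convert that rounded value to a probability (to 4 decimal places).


Step 1: Calculate posterior odds
Posterior odds = Prior odds × LR
               = 4.33 × 7.67
               = 33.21

Step 2: Convert to probability
P(A|E) = Posterior odds / (1 + Posterior odds)
       = 33.21 / (1 + 33.21)
       = 33.21 / 34.21
       = 0.9708

The evidence increased P(A) from 0.8124 to 0.9708.


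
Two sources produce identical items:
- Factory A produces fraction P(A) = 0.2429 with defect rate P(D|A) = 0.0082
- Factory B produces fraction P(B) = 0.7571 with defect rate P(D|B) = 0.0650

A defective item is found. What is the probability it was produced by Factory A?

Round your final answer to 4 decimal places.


Let A = from Factory A, D = defective

Given:
- P(A) = 0.2429, P(B) = 0.7571
- P(D|A) = 0.0082, P(D|B) = 0.0650

Step 1: Find P(D)
P(D) = P(D|A)P(A) + P(D|B)P(B)
     = 0.0082 × 0.2429 + 0.0650 × 0.7571
     = 0.00199178 + 0.04921150
     = 0.05120328

Step 2: Apply Bayes' theorem
P(A|D) = P(D|A)P(A) / P(D)
       = 0.00199178 / 0.05120328
       = 0.0389


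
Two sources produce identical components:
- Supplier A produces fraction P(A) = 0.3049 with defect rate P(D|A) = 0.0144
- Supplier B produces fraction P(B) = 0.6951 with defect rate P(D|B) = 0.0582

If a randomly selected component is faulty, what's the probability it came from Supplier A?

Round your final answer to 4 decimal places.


Let A = from Supplier A, D = faulty

Given:
- P(A) = 0.3049, P(B) = 0.6951
- P(D|A) = 0.0144, P(D|B) = 0.0582

Step 1: Find P(D)
P(D) = P(D|A)P(A) + P(D|B)P(B)
     = 0.0144 × 0.3049 + 0.0582 × 0.6951
     = 0.00439056 + 0.04045482
     = 0.04484538

Step 2: Apply Bayes' theorem
P(A|D) = P(D|A)P(A) / P(D)
       = 0.00439056 / 0.04484538
       = 0.0979


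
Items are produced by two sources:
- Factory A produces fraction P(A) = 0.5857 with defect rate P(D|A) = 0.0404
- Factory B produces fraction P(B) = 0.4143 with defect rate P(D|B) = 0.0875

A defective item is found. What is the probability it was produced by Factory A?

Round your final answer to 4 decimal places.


Let A = from Factory A, D = defective

Given:
- P(A) = 0.5857, P(B) = 0.4143
- P(D|A) = 0.0404, P(D|B) = 0.0875

Step 1: Find P(D)
P(D) = P(D|A)P(A) + P(D|B)P(B)
     = 0.0404 × 0.5857 + 0.0875 × 0.4143
     = 0.02366228 + 0.03625125
     = 0.05991353

Step 2: Apply Bayes' theorem
P(A|D) = P(D|A)P(A) / P(D)
       = 0.02366228 / 0.05991353
       = 0.3949


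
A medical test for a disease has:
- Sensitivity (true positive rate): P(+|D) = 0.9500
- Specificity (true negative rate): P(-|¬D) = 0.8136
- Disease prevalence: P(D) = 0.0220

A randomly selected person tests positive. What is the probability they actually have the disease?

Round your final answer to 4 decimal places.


Let D = has disease, + = positive test

Given:
- P(D) = 0.0220 (prevalence)
- P(+|D) = 0.9500 (sensitivity)
- P(-|¬D) = 0.8136 (specificity)
- P(+|¬D) = 0.1864 (false positive rate = 1 - specificity)

Step 1: Find P(+)
P(+) = P(+|D)P(D) + P(+|¬D)P(¬D)
     = 0.9500 × 0.0220 + 0.1864 × 0.9780
     = 0.02090000 + 0.18229920
     = 0.20319920

Step 2: Apply Bayes' theorem for P(D|+)
P(D|+) = P(+|D)P(D) / P(+)
       = 0.02090000 / 0.20319920
       = 0.1029


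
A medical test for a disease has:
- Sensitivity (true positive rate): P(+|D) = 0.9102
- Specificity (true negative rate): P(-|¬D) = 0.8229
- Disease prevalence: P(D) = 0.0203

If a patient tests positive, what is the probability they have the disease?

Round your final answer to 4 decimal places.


Let D = has disease, + = positive test

Given:
- P(D) = 0.0203 (prevalence)
- P(+|D) = 0.9102 (sensitivity)
- P(-|¬D) = 0.8229 (specificity)
- P(+|¬D) = 0.1771 (false positive rate = 1 - specificity)

Step 1: Find P(+)
P(+) = P(+|D)P(D) + P(+|¬D)P(¬D)
     = 0.9102 × 0.0203 + 0.1771 × 0.9797
     = 0.01847706 + 0.17350487
     = 0.19198193

Step 2: Apply Bayes' theorem for P(D|+)
P(D|+) = P(+|D)P(D) / P(+)
       = 0.01847706 / 0.19198193
       = 0.0962


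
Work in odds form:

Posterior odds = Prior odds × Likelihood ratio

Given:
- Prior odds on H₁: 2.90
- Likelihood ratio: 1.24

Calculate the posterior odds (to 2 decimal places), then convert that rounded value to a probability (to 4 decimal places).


Step 1: Calculate posterior odds
Posterior odds = Prior odds × LR
               = 2.90 × 1.24
               = 3.60

Step 2: Convert to probability
P(H₁|E) = Posterior odds / (1 + Posterior odds)
       = 3.60 / (1 + 3.60)
       = 3.60 / 4.60
       = 0.7826

The evidence increased P(H₁) from 0.7436 to 0.7826.


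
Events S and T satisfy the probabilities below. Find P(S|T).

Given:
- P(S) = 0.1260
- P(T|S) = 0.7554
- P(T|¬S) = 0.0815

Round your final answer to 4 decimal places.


Bayes' theorem: P(S|T) = P(T|S) × P(S) / P(T)

Step 1: Calculate P(T) using law of total probability
P(T) = P(T|S)P(S) + P(T|¬S)P(¬S)
     = 0.7554 × 0.1260 + 0.0815 × 0.8740
     = 0.09518040 + 0.07123100
     = 0.16641140

Step 2: Apply Bayes' theorem
P(S|T) = P(T|S) × P(S) / P(T)
       = 0.09518040 / 0.16641140
       = 0.5720


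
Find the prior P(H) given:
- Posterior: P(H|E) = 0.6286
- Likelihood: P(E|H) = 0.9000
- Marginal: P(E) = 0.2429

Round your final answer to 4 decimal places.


From Bayes' theorem: P(H|E) = P(E|H) × P(H) / P(E)

Rearranging for P(H):
P(H) = P(H|E) × P(E) / P(E|H)
     = 0.6286 × 0.2429 / 0.9000
     = 0.15268694 / 0.9000
     = 0.1697


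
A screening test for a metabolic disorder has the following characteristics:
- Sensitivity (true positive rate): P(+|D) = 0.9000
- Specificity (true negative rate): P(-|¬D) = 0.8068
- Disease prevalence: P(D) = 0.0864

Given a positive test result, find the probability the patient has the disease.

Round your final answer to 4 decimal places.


Let D = has disease, + = positive test

Given:
- P(D) = 0.0864 (prevalence)
- P(+|D) = 0.9000 (sensitivity)
- P(-|¬D) = 0.8068 (specificity)
- P(+|¬D) = 0.1932 (false positive rate = 1 - specificity)

Step 1: Find P(+)
P(+) = P(+|D)P(D) + P(+|¬D)P(¬D)
     = 0.9000 × 0.0864 + 0.1932 × 0.9136
     = 0.07776000 + 0.17650752
     = 0.25426752

Step 2: Apply Bayes' theorem for P(D|+)
P(D|+) = P(+|D)P(D) / P(+)
       = 0.07776000 / 0.25426752
       = 0.3058


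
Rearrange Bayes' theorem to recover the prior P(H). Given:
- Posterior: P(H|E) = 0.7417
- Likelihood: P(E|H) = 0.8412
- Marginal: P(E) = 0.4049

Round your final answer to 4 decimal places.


From Bayes' theorem: P(H|E) = P(E|H) × P(H) / P(E)

Rearranging for P(H):
P(H) = P(H|E) × P(E) / P(E|H)
     = 0.7417 × 0.4049 / 0.8412
     = 0.30031433 / 0.8412
     = 0.3570


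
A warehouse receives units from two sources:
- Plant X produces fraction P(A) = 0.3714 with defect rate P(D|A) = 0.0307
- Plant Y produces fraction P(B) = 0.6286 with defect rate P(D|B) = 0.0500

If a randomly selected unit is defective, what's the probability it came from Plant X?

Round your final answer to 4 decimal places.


Let A = from Plant X, D = defective

Given:
- P(A) = 0.3714, P(B) = 0.6286
- P(D|A) = 0.0307, P(D|B) = 0.0500

Step 1: Find P(D)
P(D) = P(D|A)P(A) + P(D|B)P(B)
     = 0.0307 × 0.3714 + 0.0500 × 0.6286
     = 0.01140198 + 0.03143000
     = 0.04283198

Step 2: Apply Bayes' theorem
P(A|D) = P(D|A)P(A) / P(D)
       = 0.01140198 / 0.04283198
       = 0.2662


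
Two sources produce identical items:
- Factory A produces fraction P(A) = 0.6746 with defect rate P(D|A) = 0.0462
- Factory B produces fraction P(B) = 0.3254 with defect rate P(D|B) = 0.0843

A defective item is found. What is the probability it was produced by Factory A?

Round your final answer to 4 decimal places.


Let A = from Factory A, D = defective

Given:
- P(A) = 0.6746, P(B) = 0.3254
- P(D|A) = 0.0462, P(D|B) = 0.0843

Step 1: Find P(D)
P(D) = P(D|A)P(A) + P(D|B)P(B)
     = 0.0462 × 0.6746 + 0.0843 × 0.3254
     = 0.03116652 + 0.02743122
     = 0.05859774

Step 2: Apply Bayes' theorem
P(A|D) = P(D|A)P(A) / P(D)
       = 0.03116652 / 0.05859774
       = 0.5319


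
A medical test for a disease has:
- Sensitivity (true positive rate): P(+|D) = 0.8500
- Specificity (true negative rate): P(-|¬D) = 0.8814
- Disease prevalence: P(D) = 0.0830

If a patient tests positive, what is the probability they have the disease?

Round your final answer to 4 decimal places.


Let D = has disease, + = positive test

Given:
- P(D) = 0.0830 (prevalence)
- P(+|D) = 0.8500 (sensitivity)
- P(-|¬D) = 0.8814 (specificity)
- P(+|¬D) = 0.1186 (false positive rate = 1 - specificity)

Step 1: Find P(+)
P(+) = P(+|D)P(D) + P(+|¬D)P(¬D)
     = 0.8500 × 0.0830 + 0.1186 × 0.9170
     = 0.07055000 + 0.10875620
     = 0.17930620

Step 2: Apply Bayes' theorem for P(D|+)
P(D|+) = P(+|D)P(D) / P(+)
       = 0.07055000 / 0.17930620
       = 0.3935


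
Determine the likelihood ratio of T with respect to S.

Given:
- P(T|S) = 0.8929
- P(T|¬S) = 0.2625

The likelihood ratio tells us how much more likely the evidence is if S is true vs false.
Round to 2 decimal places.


Likelihood Ratio (LR) = P(T|S) / P(T|¬S)

LR = 0.8929 / 0.2625
   = 3.40

The evidence is 3.40 times more likely if S is true than if S is false.
Because LR exceeds 1, T is evidence for S.


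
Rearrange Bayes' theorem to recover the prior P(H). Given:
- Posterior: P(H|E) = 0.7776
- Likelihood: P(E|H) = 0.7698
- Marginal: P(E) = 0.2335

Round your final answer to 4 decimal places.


From Bayes' theorem: P(H|E) = P(E|H) × P(H) / P(E)

Rearranging for P(H):
P(H) = P(H|E) × P(E) / P(E|H)
     = 0.7776 × 0.2335 / 0.7698
     = 0.18156960 / 0.7698
     = 0.2359


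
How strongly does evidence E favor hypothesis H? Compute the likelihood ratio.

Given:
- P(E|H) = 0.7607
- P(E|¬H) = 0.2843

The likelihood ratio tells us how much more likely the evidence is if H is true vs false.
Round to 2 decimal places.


Likelihood Ratio (LR) = P(E|H) / P(E|¬H)

LR = 0.7607 / 0.2843
   = 2.68

The evidence is 2.68 times more likely if H is true than if H is false.
LR > 1, so observing E raises the odds in favor of H.


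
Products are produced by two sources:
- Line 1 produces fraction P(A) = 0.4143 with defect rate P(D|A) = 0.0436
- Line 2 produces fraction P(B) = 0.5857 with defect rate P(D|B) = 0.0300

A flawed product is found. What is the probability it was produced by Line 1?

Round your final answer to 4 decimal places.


Let A = from Line 1, D = flawed

Given:
- P(A) = 0.4143, P(B) = 0.5857
- P(D|A) = 0.0436, P(D|B) = 0.0300

Step 1: Find P(D)
P(D) = P(D|A)P(A) + P(D|B)P(B)
     = 0.0436 × 0.4143 + 0.0300 × 0.5857
     = 0.01806348 + 0.01757100
     = 0.03563448

Step 2: Apply Bayes' theorem
P(A|D) = P(D|A)P(A) / P(D)
       = 0.01806348 / 0.03563448
       = 0.5069


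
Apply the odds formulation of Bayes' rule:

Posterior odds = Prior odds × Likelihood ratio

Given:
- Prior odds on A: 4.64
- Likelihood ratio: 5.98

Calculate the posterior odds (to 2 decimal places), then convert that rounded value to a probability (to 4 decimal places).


Step 1: Calculate posterior odds
Posterior odds = Prior odds × LR
               = 4.64 × 5.98
               = 27.75

Step 2: Convert to probability
P(A|E) = Posterior odds / (1 + Posterior odds)
       = 27.75 / (1 + 27.75)
       = 27.75 / 28.75
       = 0.9652

The evidence increased P(A) from 0.8227 to 0.9652.


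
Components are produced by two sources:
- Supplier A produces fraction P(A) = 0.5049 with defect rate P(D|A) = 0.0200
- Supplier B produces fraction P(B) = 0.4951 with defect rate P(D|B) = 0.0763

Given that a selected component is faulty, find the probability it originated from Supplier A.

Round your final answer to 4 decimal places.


Let A = from Supplier A, D = faulty

Given:
- P(A) = 0.5049, P(B) = 0.4951
- P(D|A) = 0.0200, P(D|B) = 0.0763

Step 1: Find P(D)
P(D) = P(D|A)P(A) + P(D|B)P(B)
     = 0.0200 × 0.5049 + 0.0763 × 0.4951
     = 0.01009800 + 0.03777613
     = 0.04787413

Step 2: Apply Bayes' theorem
P(A|D) = P(D|A)P(A) / P(D)
       = 0.01009800 / 0.04787413
       = 0.2109


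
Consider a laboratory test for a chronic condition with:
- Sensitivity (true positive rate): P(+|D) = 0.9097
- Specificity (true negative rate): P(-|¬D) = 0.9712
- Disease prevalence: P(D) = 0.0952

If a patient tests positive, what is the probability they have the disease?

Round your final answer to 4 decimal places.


Let D = has disease, + = positive test

Given:
- P(D) = 0.0952 (prevalence)
- P(+|D) = 0.9097 (sensitivity)
- P(-|¬D) = 0.9712 (specificity)
- P(+|¬D) = 0.0288 (false positive rate = 1 - specificity)

Step 1: Find P(+)
P(+) = P(+|D)P(D) + P(+|¬D)P(¬D)
     = 0.9097 × 0.0952 + 0.0288 × 0.9048
     = 0.08660344 + 0.02605824
     = 0.11266168

Step 2: Apply Bayes' theorem for P(D|+)
P(D|+) = P(+|D)P(D) / P(+)
       = 0.08660344 / 0.11266168
       = 0.7687


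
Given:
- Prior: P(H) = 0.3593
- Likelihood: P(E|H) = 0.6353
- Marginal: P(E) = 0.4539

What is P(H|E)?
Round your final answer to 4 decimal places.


Using Bayes' theorem:

P(H|E) = P(E|H) × P(H) / P(E)
       = 0.6353 × 0.3593 / 0.4539
       = 0.22826329 / 0.4539
       = 0.5029

The evidence strengthens our belief in H.
Prior: 0.3593 → Posterior: 0.5029


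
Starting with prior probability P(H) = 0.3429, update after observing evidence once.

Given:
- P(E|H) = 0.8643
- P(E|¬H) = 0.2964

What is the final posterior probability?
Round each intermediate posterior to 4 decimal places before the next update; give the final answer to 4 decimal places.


Sequential Bayesian updating:

Initial prior: P(H) = 0.3429

Update 1:
  P(E) = 0.8643 × 0.3429 + 0.2964 × 0.6571 = 0.29636847 + 0.19476444 = 0.49113291
  P(H|E) = 0.29636847 / 0.49113291 = 0.6034

Final posterior: 0.6034


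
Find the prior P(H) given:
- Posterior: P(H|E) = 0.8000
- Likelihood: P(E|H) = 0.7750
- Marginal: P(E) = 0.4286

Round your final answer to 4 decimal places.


From Bayes' theorem: P(H|E) = P(E|H) × P(H) / P(E)

Rearranging for P(H):
P(H) = P(H|E) × P(E) / P(E|H)
     = 0.8000 × 0.4286 / 0.7750
     = 0.34288000 / 0.7750
     = 0.4424


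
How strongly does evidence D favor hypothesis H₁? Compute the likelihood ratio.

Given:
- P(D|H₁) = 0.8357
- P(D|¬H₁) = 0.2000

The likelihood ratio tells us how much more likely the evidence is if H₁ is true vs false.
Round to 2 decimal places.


Likelihood Ratio (LR) = P(D|H₁) / P(D|¬H₁)

LR = 0.8357 / 0.2000
   = 4.18

The evidence is 4.18 times more likely if H₁ is true than if H₁ is false.
Because LR exceeds 1, D is evidence for H₁.


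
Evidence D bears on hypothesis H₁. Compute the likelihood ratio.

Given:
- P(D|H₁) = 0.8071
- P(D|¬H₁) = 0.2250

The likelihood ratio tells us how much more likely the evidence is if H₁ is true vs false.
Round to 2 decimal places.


Likelihood Ratio (LR) = P(D|H₁) / P(D|¬H₁)

LR = 0.8071 / 0.2250
   = 3.59

The evidence is 3.59 times more likely if H₁ is true than if H₁ is false.
Since LR > 1, the evidence supports H₁ over ¬H₁.


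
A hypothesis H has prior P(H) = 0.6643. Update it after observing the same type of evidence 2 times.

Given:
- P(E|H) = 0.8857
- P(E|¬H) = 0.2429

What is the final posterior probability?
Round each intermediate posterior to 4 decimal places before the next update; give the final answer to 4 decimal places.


Sequential Bayesian updating:

Initial prior: P(H) = 0.6643

Update 1:
  P(E) = 0.8857 × 0.6643 + 0.2429 × 0.3357 = 0.58837051 + 0.08154153 = 0.66991204
  P(H|E) = 0.58837051 / 0.66991204 = 0.8783

Update 2:
  P(E) = 0.8857 × 0.8783 + 0.2429 × 0.1217 = 0.77791031 + 0.02956093 = 0.80747124
  P(H|E) = 0.77791031 / 0.80747124 = 0.9634

Final posterior: 0.9634


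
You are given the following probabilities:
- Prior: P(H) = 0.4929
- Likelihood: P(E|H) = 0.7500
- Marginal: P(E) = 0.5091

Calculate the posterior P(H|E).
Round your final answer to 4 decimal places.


Using Bayes' theorem:

P(H|E) = P(E|H) × P(H) / P(E)
       = 0.7500 × 0.4929 / 0.5091
       = 0.36967500 / 0.5091
       = 0.7261

The evidence strengthens our belief in H.
Prior: 0.4929 → Posterior: 0.7261


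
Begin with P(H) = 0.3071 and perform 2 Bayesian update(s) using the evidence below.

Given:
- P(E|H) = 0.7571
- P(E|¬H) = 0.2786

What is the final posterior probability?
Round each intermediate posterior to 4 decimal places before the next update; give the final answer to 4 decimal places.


Sequential Bayesian updating:

Initial prior: P(H) = 0.3071

Update 1:
  P(E) = 0.7571 × 0.3071 + 0.2786 × 0.6929 = 0.23250541 + 0.19304194 = 0.42554735
  P(H|E) = 0.23250541 / 0.42554735 = 0.5464

Update 2:
  P(E) = 0.7571 × 0.5464 + 0.2786 × 0.4536 = 0.41367944 + 0.12637296 = 0.54005240
  P(H|E) = 0.41367944 / 0.54005240 = 0.7660

Final posterior: 0.7660


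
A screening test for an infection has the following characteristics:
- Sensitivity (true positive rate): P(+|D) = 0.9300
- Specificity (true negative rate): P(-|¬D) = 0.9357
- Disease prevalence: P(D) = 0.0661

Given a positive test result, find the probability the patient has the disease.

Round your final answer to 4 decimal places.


Let D = has disease, + = positive test

Given:
- P(D) = 0.0661 (prevalence)
- P(+|D) = 0.9300 (sensitivity)
- P(-|¬D) = 0.9357 (specificity)
- P(+|¬D) = 0.0643 (false positive rate = 1 - specificity)

Step 1: Find P(+)
P(+) = P(+|D)P(D) + P(+|¬D)P(¬D)
     = 0.9300 × 0.0661 + 0.0643 × 0.9339
     = 0.06147300 + 0.06004977
     = 0.12152277

Step 2: Apply Bayes' theorem for P(D|+)
P(D|+) = P(+|D)P(D) / P(+)
       = 0.06147300 / 0.12152277
       = 0.5059


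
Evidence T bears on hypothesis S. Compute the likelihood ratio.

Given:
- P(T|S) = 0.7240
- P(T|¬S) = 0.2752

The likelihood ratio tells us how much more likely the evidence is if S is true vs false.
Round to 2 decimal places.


Likelihood Ratio (LR) = P(T|S) / P(T|¬S)

LR = 0.7240 / 0.2752
   = 2.63

The evidence is 2.63 times more likely if S is true than if S is false.
LR > 1, so observing T raises the odds in favor of S.


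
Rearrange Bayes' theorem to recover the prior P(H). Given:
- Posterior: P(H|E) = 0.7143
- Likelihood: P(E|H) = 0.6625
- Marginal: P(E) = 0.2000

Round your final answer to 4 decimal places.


From Bayes' theorem: P(H|E) = P(E|H) × P(H) / P(E)

Rearranging for P(H):
P(H) = P(H|E) × P(E) / P(E|H)
     = 0.7143 × 0.2000 / 0.6625
     = 0.14286000 / 0.6625
     = 0.2156


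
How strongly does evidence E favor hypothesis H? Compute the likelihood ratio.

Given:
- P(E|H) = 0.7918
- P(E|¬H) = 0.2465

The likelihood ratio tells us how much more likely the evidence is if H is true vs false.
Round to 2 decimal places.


Likelihood Ratio (LR) = P(E|H) / P(E|¬H)

LR = 0.7918 / 0.2465
   = 3.21

The evidence is 3.21 times more likely if H is true than if H is false.
Since LR > 1, the evidence supports H over ¬H.


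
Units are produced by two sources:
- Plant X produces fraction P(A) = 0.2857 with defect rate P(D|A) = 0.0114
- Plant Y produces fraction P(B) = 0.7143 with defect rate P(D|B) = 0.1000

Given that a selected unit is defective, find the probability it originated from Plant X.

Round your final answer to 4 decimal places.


Let A = from Plant X, D = defective

Given:
- P(A) = 0.2857, P(B) = 0.7143
- P(D|A) = 0.0114, P(D|B) = 0.1000

Step 1: Find P(D)
P(D) = P(D|A)P(A) + P(D|B)P(B)
     = 0.0114 × 0.2857 + 0.1000 × 0.7143
     = 0.00325698 + 0.07143000
     = 0.07468698

Step 2: Apply Bayes' theorem
P(A|D) = P(D|A)P(A) / P(D)
       = 0.00325698 / 0.07468698
       = 0.0436
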